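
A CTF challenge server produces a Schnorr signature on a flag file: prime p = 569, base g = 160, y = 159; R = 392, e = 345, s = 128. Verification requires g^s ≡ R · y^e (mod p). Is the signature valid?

g^s mod p:
160^2 = 25600 ≡ 564
160^4 ≡ 564^2 = 318096 ≡ 25
160^8 ≡ 25^2 = 625 ≡ 56
160^16 ≡ 56^2 = 3136 ≡ 291
160^32 ≡ 291^2 = 84681 ≡ 469
160^64 ≡ 469^2 = 219961 ≡ 327
160^128 ≡ 327^2 = 106929 ≡ 526
R · y^e mod p:
159^2 = 25281 ≡ 245
159^4 ≡ 245^2 = 60025 ≡ 280
159^8 ≡ 280^2 = 78400 ≡ 447
159^16 ≡ 447^2 = 199809 ≡ 90
159^32 ≡ 90^2 = 8100 ≡ 134
159^64 ≡ 134^2 = 17956 ≡ 317
159^128 ≡ 317^2 = 100489 ≡ 345
159^256 ≡ 345^2 = 119025 ≡ 104
345 = 256 + 64 + 16 + 8 + 1, so 159^345 ≡ 104·317·90·447·159 ≡ 369 (mod 569)
392·369 = 144648 ≡ 122 (mod 569)
526 ≠ 122; the check fails.

invalid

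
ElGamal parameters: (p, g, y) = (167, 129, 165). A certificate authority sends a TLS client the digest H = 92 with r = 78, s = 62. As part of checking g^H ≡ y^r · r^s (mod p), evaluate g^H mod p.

129^92 mod 167 = 137

137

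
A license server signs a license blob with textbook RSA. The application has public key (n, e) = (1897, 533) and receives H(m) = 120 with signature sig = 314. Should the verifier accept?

reject

Squares mod 1897: sig^1≡314, sig^2≡1849, sig^4≡407, sig^8≡610, sig^16≡288, sig^32≡1373, sig^64≡1408, sig^128≡99, sig^256≡316, sig^512≡1212
533 = 512 + 16 + 4 + 1, so sig^533 ≡ 1212·288·407·314 ≡ 1798 (mod 1897)
The recovered value 1798 does not match the digest 120.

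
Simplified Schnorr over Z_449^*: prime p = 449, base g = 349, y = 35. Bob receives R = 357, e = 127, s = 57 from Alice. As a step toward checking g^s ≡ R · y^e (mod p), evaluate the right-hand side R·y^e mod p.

100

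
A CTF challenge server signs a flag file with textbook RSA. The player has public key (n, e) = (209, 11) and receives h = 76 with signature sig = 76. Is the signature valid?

valid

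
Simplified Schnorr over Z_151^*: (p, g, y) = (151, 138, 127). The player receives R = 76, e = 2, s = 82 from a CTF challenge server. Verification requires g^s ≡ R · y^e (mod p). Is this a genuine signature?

genuine

g^s mod p:
Squares mod 151: 138^1≡138, 138^2≡18, 138^4≡22, 138^8≡31, 138^16≡55, 138^32≡5, 138^64≡25
82 = 64 + 16 + 2, so 138^82 ≡ 25·55·18 ≡ 137 (mod 151)
R · y^e mod p:
Squares mod 151: 127^1≡127, 127^2≡123
127^2 ≡ 123 (mod 151)
76·123 = 9348 ≡ 137 (mod 151)
137 ≡ 137 (mod 151); signature holds.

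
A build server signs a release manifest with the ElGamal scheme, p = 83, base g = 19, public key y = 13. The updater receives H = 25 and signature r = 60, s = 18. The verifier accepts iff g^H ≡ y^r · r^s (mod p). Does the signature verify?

does not verify

Left side g^H mod p:
19^2 = 361 ≡ 29
19^4 ≡ 29^2 = 841 ≡ 11
19^8 ≡ 11^2 = 121 ≡ 38
19^16 ≡ 38^2 = 1444 ≡ 33
25 = 16 + 8 + 1, so 19^25 ≡ 33·38·19 ≡ 5 (mod 83)
Right side y^r · r^s mod p:
13^2 = 169 ≡ 3
13^4 ≡ 3^2 = 9
13^8 ≡ 9^2 = 81
13^16 ≡ 81^2 = 6561 ≡ 4
13^32 ≡ 4^2 = 16
60 = 32 + 16 + 8 + 4, so 13^60 ≡ 16·4·81·9 ≡ 10 (mod 83)
60^2 = 3600 ≡ 31
60^4 ≡ 31^2 = 961 ≡ 48
60^8 ≡ 48^2 = 2304 ≡ 63
60^16 ≡ 63^2 = 3969 ≡ 68
18 = 16 + 2, so 60^18 ≡ 68·31 ≡ 33 (mod 83)
10·33 = 330 ≡ 81 (mod 83)
5 ≠ 81, so verification fails.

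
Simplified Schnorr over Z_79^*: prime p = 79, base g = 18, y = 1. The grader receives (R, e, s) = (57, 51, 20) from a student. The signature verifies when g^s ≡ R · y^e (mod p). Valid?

g^s mod p:
Squares mod 79: 18^1≡18, 18^2≡8, 18^4≡64, 18^8≡67, 18^16≡65
20 = 16 + 4, so 18^20 ≡ 65·64 ≡ 52 (mod 79)
R · y^e mod p:
Squares mod 79: 1^1≡1, 1^2≡1, 1^4≡1, 1^8≡1, 1^16≡1, 1^32≡1
51 = 32 + 16 + 2 + 1, so 1^51 ≡ 1·1·1·1 ≡ 1 (mod 79)
57·1 = 57 ≡ 57 (mod 79)
52 ≠ 57; the check fails.

no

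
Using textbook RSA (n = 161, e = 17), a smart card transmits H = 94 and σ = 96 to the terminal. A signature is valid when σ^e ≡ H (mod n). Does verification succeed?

passes

Squares mod 161: σ^1≡96, σ^2≡39, σ^4≡72, σ^8≡32, σ^16≡58
17 = 16 + 1, so σ^17 ≡ 58·96 ≡ 94 (mod 161)
σ^17 mod 161 = 94 matches H.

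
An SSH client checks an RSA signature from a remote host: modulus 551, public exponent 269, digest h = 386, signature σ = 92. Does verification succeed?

passes

σ^269 mod 551 = 386
Since 386 equals the digest 386, verification succeeds.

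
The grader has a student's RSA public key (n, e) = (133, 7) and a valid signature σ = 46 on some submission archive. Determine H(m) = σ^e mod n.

46

Squares mod 133: σ^1≡46, σ^2≡121, σ^4≡11
7 = 4 + 2 + 1, so σ^7 ≡ 11·121·46 ≡ 46 (mod 133)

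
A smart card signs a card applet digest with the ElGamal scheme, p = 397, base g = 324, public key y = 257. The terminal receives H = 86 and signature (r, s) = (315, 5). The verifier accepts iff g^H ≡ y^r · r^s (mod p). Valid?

Left side g^H mod p:
Squares mod 397: 324^1≡324, 324^2≡168, 324^4≡37, 324^8≡178, 324^16≡321, 324^32≡218, 324^64≡281
86 = 64 + 16 + 4 + 2, so 324^86 ≡ 281·321·37·168 ≡ 361 (mod 397)
Right side y^r · r^s mod p:
Squares mod 397: 257^1≡257, 257^2≡147, 257^4≡171, 257^8≡260, 257^16≡110, 257^32≡190, 257^64≡370, 257^128≡332, 257^256≡255
315 = 256 + 32 + 16 + 8 + 2 + 1, so 257^315 ≡ 255·190·110·260·147·257 ≡ 107 (mod 397)
Squares mod 397: 315^1≡315, 315^2≡372, 315^4≡228
5 = 4 + 1, so 315^5 ≡ 228·315 ≡ 360 (mod 397)
107·360 = 38520 ≡ 11 (mod 397)
361 ≠ 11, so verification fails.

no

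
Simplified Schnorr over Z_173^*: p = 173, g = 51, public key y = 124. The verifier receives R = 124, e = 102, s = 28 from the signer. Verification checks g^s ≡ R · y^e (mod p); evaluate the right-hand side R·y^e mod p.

Squares mod 173: 124^1≡124, 124^2≡152, 124^4≡95, 124^8≡29, 124^16≡149, 124^32≡57, 124^64≡135
102 = 64 + 32 + 4 + 2, so 124^102 ≡ 135·57·95·152 ≡ 149 (mod 173)
R · y^e ≡ 124·149 = 18476 ≡ 138 (mod 173)

138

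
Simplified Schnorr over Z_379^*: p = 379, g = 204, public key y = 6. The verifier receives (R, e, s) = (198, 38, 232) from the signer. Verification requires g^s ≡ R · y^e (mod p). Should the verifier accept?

reject

g^s mod p:
204^2 = 41616 ≡ 305
204^4 ≡ 305^2 = 93025 ≡ 170
204^8 ≡ 170^2 = 28900 ≡ 96
204^16 ≡ 96^2 = 9216 ≡ 120
204^32 ≡ 120^2 = 14400 ≡ 377
204^64 ≡ 377^2 = 142129 ≡ 4
204^128 ≡ 4^2 = 16
232 = 128 + 64 + 32 + 8, so 204^232 ≡ 16·4·377·96 ≡ 219 (mod 379)
R · y^e mod p:
6^2 = 36
6^4 ≡ 36^2 = 1296 ≡ 159
6^8 ≡ 159^2 = 25281 ≡ 267
6^16 ≡ 267^2 = 71289 ≡ 37
6^32 ≡ 37^2 = 1369 ≡ 232
38 = 32 + 4 + 2, so 6^38 ≡ 232·159·36 ≡ 331 (mod 379)
198·331 = 65538 ≡ 350 (mod 379)
219 ≠ 350; the check fails.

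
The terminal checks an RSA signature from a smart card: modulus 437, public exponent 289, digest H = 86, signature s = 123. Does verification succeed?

fails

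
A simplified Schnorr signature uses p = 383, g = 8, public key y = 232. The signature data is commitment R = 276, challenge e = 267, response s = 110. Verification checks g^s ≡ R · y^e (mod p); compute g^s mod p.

34

8^2 = 64
8^4 ≡ 64^2 = 4096 ≡ 266
8^8 ≡ 266^2 = 70756 ≡ 284
8^16 ≡ 284^2 = 80656 ≡ 226
8^32 ≡ 226^2 = 51076 ≡ 137
8^64 ≡ 137^2 = 18769 ≡ 2
110 = 64 + 32 + 8 + 4 + 2, so 8^110 ≡ 2·137·284·266·64 ≡ 34 (mod 383)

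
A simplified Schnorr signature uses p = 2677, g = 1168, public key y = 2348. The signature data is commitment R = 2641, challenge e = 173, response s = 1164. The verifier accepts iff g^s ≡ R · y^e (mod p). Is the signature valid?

g^s mod p:
Squares mod 2677: 1168^1≡1168, 1168^2≡1631, 1168^4≡1900, 1168^8≡1404, 1168^16≡944, 1168^32≡2372, 1168^64≡2007, 1168^128≡1841, 1168^256≡199, 1168^512≡2123, 1168^1024≡1738
1164 = 1024 + 128 + 8 + 4, so 1168^1164 ≡ 1738·1841·1404·1900 ≡ 466 (mod 2677)
R · y^e mod p:
Squares mod 2677: 2348^1≡2348, 2348^2≡1161, 2348^4≡1390, 2348^8≡1983, 2348^16≡2453, 2348^32≡1990, 2348^64≡817, 2348^128≡916
173 = 128 + 32 + 8 + 4 + 1, so 2348^173 ≡ 916·1990·1983·1390·2348 ≡ 1623 (mod 2677)
2641·1623 = 4286343 ≡ 466 (mod 2677)
466 ≡ 466 (mod 2677); signature holds.

valid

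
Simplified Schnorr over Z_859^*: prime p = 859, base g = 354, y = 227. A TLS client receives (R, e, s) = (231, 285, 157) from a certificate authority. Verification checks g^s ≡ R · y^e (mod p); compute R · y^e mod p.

227^2 = 51529 ≡ 848
227^4 ≡ 848^2 = 719104 ≡ 121
227^8 ≡ 121^2 = 14641 ≡ 38
227^16 ≡ 38^2 = 1444 ≡ 585
227^32 ≡ 585^2 = 342225 ≡ 343
227^64 ≡ 343^2 = 117649 ≡ 825
227^128 ≡ 825^2 = 680625 ≡ 297
227^256 ≡ 297^2 = 88209 ≡ 591
285 = 256 + 16 + 8 + 4 + 1, so 227^285 ≡ 591·585·38·121·227 ≡ 526 (mod 859)
R · y^e ≡ 231·526 = 121506 ≡ 387 (mod 859)

387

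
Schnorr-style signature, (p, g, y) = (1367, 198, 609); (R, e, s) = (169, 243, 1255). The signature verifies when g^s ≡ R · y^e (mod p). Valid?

g^s mod p:
Squares mod 1367: 198^1≡198, 198^2≡928, 198^4≡1341, 198^8≡676, 198^16≡398, 198^32≡1199, 198^64≡884, 198^128≡899, 198^256≡304, 198^512≡827, 198^1024≡429
1255 = 1024 + 128 + 64 + 32 + 4 + 2 + 1, so 198^1255 ≡ 429·899·884·1199·1341·928·198 ≡ 778 (mod 1367)
R · y^e mod p:
Squares mod 1367: 609^1≡609, 609^2≡424, 609^4≡699, 609^8≡582, 609^16≡1075, 609^32≡510, 609^64≡370, 609^128≡200
243 = 128 + 64 + 32 + 16 + 2 + 1, so 609^243 ≡ 200·370·510·1075·424·609 ≡ 793 (mod 1367)
169·793 = 134017 ≡ 51 (mod 1367)
778 ≠ 51; the check fails.

no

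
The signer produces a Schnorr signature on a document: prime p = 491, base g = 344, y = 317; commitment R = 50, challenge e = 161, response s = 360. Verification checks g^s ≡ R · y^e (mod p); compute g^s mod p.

354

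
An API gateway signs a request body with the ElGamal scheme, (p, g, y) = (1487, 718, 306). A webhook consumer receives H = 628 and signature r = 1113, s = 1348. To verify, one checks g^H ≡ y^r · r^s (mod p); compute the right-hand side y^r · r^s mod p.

306^1113 mod 1487 = 300
1113^1348 mod 1487 = 153
y^r · r^s ≡ 300·153 = 45900 ≡ 1290 (mod 1487)

1290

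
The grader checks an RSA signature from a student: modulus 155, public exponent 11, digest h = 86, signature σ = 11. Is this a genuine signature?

σ^11 mod 155 = 86
86 = h, so the signature checks out.

genuine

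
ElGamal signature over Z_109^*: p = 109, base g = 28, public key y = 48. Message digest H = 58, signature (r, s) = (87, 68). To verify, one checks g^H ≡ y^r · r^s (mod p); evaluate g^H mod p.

Squares mod 109: 28^1≡28, 28^2≡21, 28^4≡5, 28^8≡25, 28^16≡80, 28^32≡78
58 = 32 + 16 + 8 + 2, so 28^58 ≡ 78·80·25·21 ≡ 5 (mod 109)

5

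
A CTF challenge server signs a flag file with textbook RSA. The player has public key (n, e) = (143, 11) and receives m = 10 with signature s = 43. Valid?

yes

Squares mod 143: s^1≡43, s^2≡133, s^4≡100, s^8≡133
11 = 8 + 2 + 1, so s^11 ≡ 133·133·43 ≡ 10 (mod 143)
10 = m, so the signature checks out.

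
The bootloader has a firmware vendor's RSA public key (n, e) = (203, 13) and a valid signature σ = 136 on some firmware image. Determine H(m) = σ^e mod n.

σ^13 mod 203 = 45

45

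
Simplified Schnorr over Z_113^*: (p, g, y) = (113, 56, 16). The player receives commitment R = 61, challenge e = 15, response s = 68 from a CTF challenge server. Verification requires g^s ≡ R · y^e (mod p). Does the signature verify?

g^s mod p:
Squares mod 113: 56^1≡56, 56^2≡85, 56^4≡106, 56^8≡49, 56^16≡28, 56^32≡106, 56^64≡49
68 = 64 + 4, so 56^68 ≡ 49·106 ≡ 109 (mod 113)
R · y^e mod p:
Squares mod 113: 16^1≡16, 16^2≡30, 16^4≡109, 16^8≡16
15 = 8 + 4 + 2 + 1, so 16^15 ≡ 16·109·30·16 ≡ 16 (mod 113)
61·16 = 976 ≡ 72 (mod 113)
109 ≠ 72; the check fails.

does not verify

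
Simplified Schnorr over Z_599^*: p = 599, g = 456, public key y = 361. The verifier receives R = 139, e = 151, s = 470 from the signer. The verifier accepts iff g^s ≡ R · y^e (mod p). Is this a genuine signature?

forged

g^s mod p:
456^2 = 207936 ≡ 83
456^4 ≡ 83^2 = 6889 ≡ 300
456^8 ≡ 300^2 = 90000 ≡ 150
456^16 ≡ 150^2 = 22500 ≡ 337
456^32 ≡ 337^2 = 113569 ≡ 358
456^64 ≡ 358^2 = 128164 ≡ 577
456^128 ≡ 577^2 = 332929 ≡ 484
456^256 ≡ 484^2 = 234256 ≡ 47
470 = 256 + 128 + 64 + 16 + 4 + 2, so 456^470 ≡ 47·484·577·337·300·83 ≡ 125 (mod 599)
R · y^e mod p:
361^2 = 130321 ≡ 338
361^4 ≡ 338^2 = 114244 ≡ 434
361^8 ≡ 434^2 = 188356 ≡ 270
361^16 ≡ 270^2 = 72900 ≡ 421
361^32 ≡ 421^2 = 177241 ≡ 536
361^64 ≡ 536^2 = 287296 ≡ 375
361^128 ≡ 375^2 = 140625 ≡ 459
151 = 128 + 16 + 4 + 2 + 1, so 361^151 ≡ 459·421·434·338·361 ≡ 270 (mod 599)
139·270 = 37530 ≡ 392 (mod 599)
125 ≠ 392; the check fails.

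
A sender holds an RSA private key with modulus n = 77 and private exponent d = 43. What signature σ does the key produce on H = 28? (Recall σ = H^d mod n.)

7

H^2 ≡ 28^2 = 784 ≡ 14
H^4 ≡ 14^2 = 196 ≡ 42
H^8 ≡ 42^2 = 1764 ≡ 70
H^16 ≡ 70^2 = 4900 ≡ 49
H^32 ≡ 49^2 = 2401 ≡ 14
43 = 32 + 8 + 2 + 1, so H^43 ≡ 14·70·14·28 ≡ 7 (mod 77)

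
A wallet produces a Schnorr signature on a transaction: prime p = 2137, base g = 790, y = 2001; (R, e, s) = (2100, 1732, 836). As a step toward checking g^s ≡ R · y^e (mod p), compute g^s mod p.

Squares mod 2137: 790^1≡790, 790^2≡96, 790^4≡668, 790^8≡1728, 790^16≡595, 790^32≡1420, 790^64≡1209, 790^128≡2110, 790^256≡729, 790^512≡1465
836 = 512 + 256 + 64 + 4, so 790^836 ≡ 1465·729·1209·668 ≡ 1993 (mod 2137)

1993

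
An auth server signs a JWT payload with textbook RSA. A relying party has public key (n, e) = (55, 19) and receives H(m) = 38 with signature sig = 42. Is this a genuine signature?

genuine

sig^2 ≡ 42^2 = 1764 ≡ 4
sig^4 ≡ 4^2 = 16
sig^8 ≡ 16^2 = 256 ≡ 36
sig^16 ≡ 36^2 = 1296 ≡ 31
19 = 16 + 2 + 1, so sig^19 ≡ 31·4·42 ≡ 38 (mod 55)
Since 38 equals the digest 38, verification succeeds.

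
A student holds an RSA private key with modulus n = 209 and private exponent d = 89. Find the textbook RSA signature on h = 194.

195

h^2 ≡ 194^2 = 37636 ≡ 16
h^4 ≡ 16^2 = 256 ≡ 47
h^8 ≡ 47^2 = 2209 ≡ 119
h^16 ≡ 119^2 = 14161 ≡ 158
h^32 ≡ 158^2 = 24964 ≡ 93
h^64 ≡ 93^2 = 8649 ≡ 80
89 = 64 + 16 + 8 + 1, so h^89 ≡ 80·158·119·194 ≡ 195 (mod 209)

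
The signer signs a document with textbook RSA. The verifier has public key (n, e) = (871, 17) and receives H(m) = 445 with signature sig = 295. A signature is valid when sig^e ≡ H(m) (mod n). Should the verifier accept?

sig^2 ≡ 295^2 = 87025 ≡ 796
sig^4 ≡ 796^2 = 633616 ≡ 399
sig^8 ≡ 399^2 = 159201 ≡ 679
sig^16 ≡ 679^2 = 461041 ≡ 282
17 = 16 + 1, so sig^17 ≡ 282·295 ≡ 445 (mod 871)
445 = H(m), so the signature checks out.

accept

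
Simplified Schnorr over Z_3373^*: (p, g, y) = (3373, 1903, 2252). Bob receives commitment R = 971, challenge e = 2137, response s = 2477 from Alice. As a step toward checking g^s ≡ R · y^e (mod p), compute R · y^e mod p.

2376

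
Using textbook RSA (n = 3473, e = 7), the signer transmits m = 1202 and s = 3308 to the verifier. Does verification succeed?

s^7 mod 3473 = 1257
The recovered value 1257 does not match the digest 1202.

fails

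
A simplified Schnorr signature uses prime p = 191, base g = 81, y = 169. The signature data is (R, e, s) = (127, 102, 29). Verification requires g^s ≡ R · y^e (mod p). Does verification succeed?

g^s mod p:
Squares mod 191: 81^1≡81, 81^2≡67, 81^4≡96, 81^8≡48, 81^16≡12
29 = 16 + 8 + 4 + 1, so 81^29 ≡ 12·48·96·81 ≡ 26 (mod 191)
R · y^e mod p:
Squares mod 191: 169^1≡169, 169^2≡102, 169^4≡90, 169^8≡78, 169^16≡163, 169^32≡20, 169^64≡18
102 = 64 + 32 + 4 + 2, so 169^102 ≡ 18·20·90·102 ≡ 118 (mod 191)
127·118 = 14986 ≡ 88 (mod 191)
26 ≠ 88; the check fails.

fails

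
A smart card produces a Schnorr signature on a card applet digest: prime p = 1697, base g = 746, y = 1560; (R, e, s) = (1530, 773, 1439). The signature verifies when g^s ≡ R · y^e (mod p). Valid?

yes

g^s mod p:
Squares mod 1697: 746^1≡746, 746^2≡1597, 746^4≡1515, 746^8≡881, 746^16≡632, 746^32≡629, 746^64≡240, 746^128≡1599, 746^256≡1119, 746^512≡1472, 746^1024≡1412
1439 = 1024 + 256 + 128 + 16 + 8 + 4 + 2 + 1, so 746^1439 ≡ 1412·1119·1599·632·881·1515·1597·746 ≡ 939 (mod 1697)
R · y^e mod p:
Squares mod 1697: 1560^1≡1560, 1560^2≡102, 1560^4≡222, 1560^8≡71, 1560^16≡1647, 1560^32≡803, 1560^64≡1646, 1560^128≡904, 1560^256≡959, 1560^512≡1604
773 = 512 + 256 + 4 + 1, so 1560^773 ≡ 1604·959·222·1560 ≡ 1102 (mod 1697)
1530·1102 = 1686060 ≡ 939 (mod 1697)
939 ≡ 939 (mod 1697); signature holds.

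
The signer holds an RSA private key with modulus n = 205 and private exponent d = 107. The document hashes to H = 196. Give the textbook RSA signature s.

91

H^2 ≡ 196^2 = 38416 ≡ 81
H^4 ≡ 81^2 = 6561 ≡ 1
H^8 ≡ 1^2 = 1
H^16 ≡ 1^2 = 1
H^32 ≡ 1^2 = 1
H^64 ≡ 1^2 = 1
107 = 64 + 32 + 8 + 2 + 1, so H^107 ≡ 1·1·1·81·196 ≡ 91 (mod 205)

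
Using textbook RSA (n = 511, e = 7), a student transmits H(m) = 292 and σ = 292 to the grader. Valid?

yes

σ^2 ≡ 292^2 = 85264 ≡ 438
σ^4 ≡ 438^2 = 191844 ≡ 219
7 = 4 + 2 + 1, so σ^7 ≡ 219·438·292 ≡ 292 (mod 511)
σ^7 mod 511 = 292 matches H(m).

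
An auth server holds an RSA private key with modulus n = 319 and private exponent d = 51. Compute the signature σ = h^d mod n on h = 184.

272

h^2 ≡ 184^2 = 33856 ≡ 42
h^4 ≡ 42^2 = 1764 ≡ 169
h^8 ≡ 169^2 = 28561 ≡ 170
h^16 ≡ 170^2 = 28900 ≡ 190
h^32 ≡ 190^2 = 36100 ≡ 53
51 = 32 + 16 + 2 + 1, so h^51 ≡ 53·190·42·184 ≡ 272 (mod 319)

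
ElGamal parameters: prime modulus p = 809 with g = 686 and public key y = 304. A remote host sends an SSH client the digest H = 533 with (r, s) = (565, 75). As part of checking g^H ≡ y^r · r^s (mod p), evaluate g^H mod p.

686^2 = 470596 ≡ 567
686^4 ≡ 567^2 = 321489 ≡ 316
686^8 ≡ 316^2 = 99856 ≡ 349
686^16 ≡ 349^2 = 121801 ≡ 451
686^32 ≡ 451^2 = 203401 ≡ 342
686^64 ≡ 342^2 = 116964 ≡ 468
686^128 ≡ 468^2 = 219024 ≡ 594
686^256 ≡ 594^2 = 352836 ≡ 112
686^512 ≡ 112^2 = 12544 ≡ 409
533 = 512 + 16 + 4 + 1, so 686^533 ≡ 409·451·316·686 ≡ 557 (mod 809)

557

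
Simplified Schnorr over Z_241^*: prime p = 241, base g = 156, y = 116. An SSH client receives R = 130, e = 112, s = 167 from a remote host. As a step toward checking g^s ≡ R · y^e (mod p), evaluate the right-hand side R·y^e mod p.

21

116^112 mod 241 = 91
R · y^e ≡ 130·91 = 11830 ≡ 21 (mod 241)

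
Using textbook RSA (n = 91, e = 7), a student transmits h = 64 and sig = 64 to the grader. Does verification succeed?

passes

sig^7 mod 91 = 64
sig^7 mod 91 = 64 matches h.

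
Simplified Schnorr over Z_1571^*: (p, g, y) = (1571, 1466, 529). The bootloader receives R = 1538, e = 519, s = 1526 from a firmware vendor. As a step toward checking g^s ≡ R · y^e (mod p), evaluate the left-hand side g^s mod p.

206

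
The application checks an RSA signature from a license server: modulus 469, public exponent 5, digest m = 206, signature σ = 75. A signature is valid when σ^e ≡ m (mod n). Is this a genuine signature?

σ^2 ≡ 75^2 = 5625 ≡ 466
σ^4 ≡ 466^2 = 217156 ≡ 9
5 = 4 + 1, so σ^5 ≡ 9·75 ≡ 206 (mod 469)
Since 206 equals the digest 206, verification succeeds.

genuine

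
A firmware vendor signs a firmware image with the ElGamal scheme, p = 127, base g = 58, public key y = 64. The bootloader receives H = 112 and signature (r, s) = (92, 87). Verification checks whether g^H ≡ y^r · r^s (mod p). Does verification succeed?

Left side g^H mod p:
58^112 mod 127 = 68
Right side y^r · r^s mod p:
64^92 mod 127 = 64
92^87 mod 127 = 80
64·80 = 5120 ≡ 40 (mod 127)
68 ≠ 40, so verification fails.

fails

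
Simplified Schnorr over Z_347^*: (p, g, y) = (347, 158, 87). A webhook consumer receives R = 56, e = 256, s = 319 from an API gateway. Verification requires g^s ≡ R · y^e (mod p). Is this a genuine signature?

genuine

g^s mod p:
Squares mod 347: 158^1≡158, 158^2≡327, 158^4≡53, 158^8≡33, 158^16≡48, 158^32≡222, 158^64≡10, 158^128≡100, 158^256≡284
319 = 256 + 32 + 16 + 8 + 4 + 2 + 1, so 158^319 ≡ 284·222·48·33·53·327·158 ≡ 119 (mod 347)
R · y^e mod p:
Squares mod 347: 87^1≡87, 87^2≡282, 87^4≡61, 87^8≡251, 87^16≡194, 87^32≡160, 87^64≡269, 87^128≡185, 87^256≡219
87^256 ≡ 219 (mod 347)
56·219 = 12264 ≡ 119 (mod 347)
119 ≡ 119 (mod 347); signature holds.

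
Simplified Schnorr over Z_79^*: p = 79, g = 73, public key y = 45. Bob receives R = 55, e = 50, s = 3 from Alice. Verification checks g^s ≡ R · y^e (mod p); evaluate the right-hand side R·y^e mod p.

21

45^2 = 2025 ≡ 50
45^4 ≡ 50^2 = 2500 ≡ 51
45^8 ≡ 51^2 = 2601 ≡ 73
45^16 ≡ 73^2 = 5329 ≡ 36
45^32 ≡ 36^2 = 1296 ≡ 32
50 = 32 + 16 + 2, so 45^50 ≡ 32·36·50 ≡ 9 (mod 79)
R · y^e ≡ 55·9 = 495 ≡ 21 (mod 79)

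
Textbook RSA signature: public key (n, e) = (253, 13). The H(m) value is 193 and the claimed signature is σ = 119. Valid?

σ^2 ≡ 119^2 = 14161 ≡ 246
σ^4 ≡ 246^2 = 60516 ≡ 49
σ^8 ≡ 49^2 = 2401 ≡ 124
13 = 8 + 4 + 1, so σ^13 ≡ 124·49·119 ≡ 223 (mod 253)
223 ≠ 193, so verification fails.

no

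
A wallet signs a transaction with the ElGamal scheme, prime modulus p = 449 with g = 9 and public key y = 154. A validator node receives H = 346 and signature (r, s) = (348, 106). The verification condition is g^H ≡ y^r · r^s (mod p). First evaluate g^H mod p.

82

9^2 = 81
9^4 ≡ 81^2 = 6561 ≡ 275
9^8 ≡ 275^2 = 75625 ≡ 193
9^16 ≡ 193^2 = 37249 ≡ 431
9^32 ≡ 431^2 = 185761 ≡ 324
9^64 ≡ 324^2 = 104976 ≡ 359
9^128 ≡ 359^2 = 128881 ≡ 18
9^256 ≡ 18^2 = 324
346 = 256 + 64 + 16 + 8 + 2, so 9^346 ≡ 324·359·431·193·81 ≡ 82 (mod 449)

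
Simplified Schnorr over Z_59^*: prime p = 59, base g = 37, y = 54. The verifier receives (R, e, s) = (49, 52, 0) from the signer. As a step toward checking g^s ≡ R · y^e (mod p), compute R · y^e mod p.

54^2 = 2916 ≡ 25
54^4 ≡ 25^2 = 625 ≡ 35
54^8 ≡ 35^2 = 1225 ≡ 45
54^16 ≡ 45^2 = 2025 ≡ 19
54^32 ≡ 19^2 = 361 ≡ 7
52 = 32 + 16 + 4, so 54^52 ≡ 7·19·35 ≡ 53 (mod 59)
R · y^e ≡ 49·53 = 2597 ≡ 1 (mod 59)

1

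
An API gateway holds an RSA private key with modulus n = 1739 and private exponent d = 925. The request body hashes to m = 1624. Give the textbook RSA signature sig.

340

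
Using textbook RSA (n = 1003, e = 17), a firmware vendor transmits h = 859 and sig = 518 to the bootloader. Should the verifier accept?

Squares mod 1003: sig^1≡518, sig^2≡523, sig^4≡713, sig^8≡851, sig^16≡35
17 = 16 + 1, so sig^17 ≡ 35·518 ≡ 76 (mod 1003)
sig^17 mod 1003 = 76, but h = 859.

reject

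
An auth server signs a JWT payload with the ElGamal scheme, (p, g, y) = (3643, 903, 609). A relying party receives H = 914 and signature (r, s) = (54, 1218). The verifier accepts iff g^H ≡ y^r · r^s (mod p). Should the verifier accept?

reject

Left side g^H mod p:
903^2 = 815409 ≡ 3020
903^4 ≡ 3020^2 = 9120400 ≡ 1971
903^8 ≡ 1971^2 = 3884841 ≡ 1403
903^16 ≡ 1403^2 = 1968409 ≡ 1189
903^32 ≡ 1189^2 = 1413721 ≡ 237
903^64 ≡ 237^2 = 56169 ≡ 1524
903^128 ≡ 1524^2 = 2322576 ≡ 1985
903^256 ≡ 1985^2 = 3940225 ≡ 2142
903^512 ≡ 2142^2 = 4588164 ≡ 1627
914 = 512 + 256 + 128 + 16 + 2, so 903^914 ≡ 1627·2142·1985·1189·3020 ≡ 832 (mod 3643)
Right side y^r · r^s mod p:
609^2 = 370881 ≡ 2938
609^4 ≡ 2938^2 = 8631844 ≡ 1577
609^8 ≡ 1577^2 = 2486929 ≡ 2403
609^16 ≡ 2403^2 = 5774409 ≡ 254
609^32 ≡ 254^2 = 64516 ≡ 2585
54 = 32 + 16 + 4 + 2, so 609^54 ≡ 2585·254·1577·2938 ≡ 2451 (mod 3643)
54^2 = 2916
54^4 ≡ 2916^2 = 8503056 ≡ 294
54^8 ≡ 294^2 = 86436 ≡ 2647
54^16 ≡ 2647^2 = 7006609 ≡ 1120
54^32 ≡ 1120^2 = 1254400 ≡ 1208
54^64 ≡ 1208^2 = 1459264 ≡ 2064
54^128 ≡ 2064^2 = 4260096 ≡ 1429
54^256 ≡ 1429^2 = 2042041 ≡ 1961
54^512 ≡ 1961^2 = 3845521 ≡ 2156
54^1024 ≡ 2156^2 = 4648336 ≡ 3511
1218 = 1024 + 128 + 64 + 2, so 54^1218 ≡ 3511·1429·2064·2916 ≡ 206 (mod 3643)
2451·206 = 504906 ≡ 2172 (mod 3643)
832 ≠ 2172, so verification fails.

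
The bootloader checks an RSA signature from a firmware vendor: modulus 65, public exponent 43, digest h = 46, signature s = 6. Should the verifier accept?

s^43 mod 65 = 46
s^43 mod 65 = 46 matches h.

accept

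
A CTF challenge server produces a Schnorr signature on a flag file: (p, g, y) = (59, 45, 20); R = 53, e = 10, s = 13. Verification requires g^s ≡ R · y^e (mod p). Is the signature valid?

valid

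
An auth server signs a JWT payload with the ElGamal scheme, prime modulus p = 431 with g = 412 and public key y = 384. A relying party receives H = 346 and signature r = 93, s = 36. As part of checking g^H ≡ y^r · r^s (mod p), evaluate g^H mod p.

246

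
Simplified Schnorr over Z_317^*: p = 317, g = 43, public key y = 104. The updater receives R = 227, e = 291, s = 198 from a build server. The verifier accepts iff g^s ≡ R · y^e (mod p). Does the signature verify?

does not verify

g^s mod p:
Squares mod 317: 43^1≡43, 43^2≡264, 43^4≡273, 43^8≡34, 43^16≡205, 43^32≡181, 43^64≡110, 43^128≡54
198 = 128 + 64 + 4 + 2, so 43^198 ≡ 54·110·273·264 ≡ 131 (mod 317)
R · y^e mod p:
Squares mod 317: 104^1≡104, 104^2≡38, 104^4≡176, 104^8≡227, 104^16≡175, 104^32≡193, 104^64≡160, 104^128≡240, 104^256≡223
291 = 256 + 32 + 2 + 1, so 104^291 ≡ 223·193·38·104 ≡ 291 (mod 317)
227·291 = 66057 ≡ 121 (mod 317)
131 ≠ 121; the check fails.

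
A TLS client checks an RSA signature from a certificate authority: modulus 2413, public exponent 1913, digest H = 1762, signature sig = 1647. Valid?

yes

sig^2 ≡ 1647^2 = 2712609 ≡ 397
sig^4 ≡ 397^2 = 157609 ≡ 764
sig^8 ≡ 764^2 = 583696 ≡ 2163
sig^16 ≡ 2163^2 = 4678569 ≡ 2175
sig^32 ≡ 2175^2 = 4730625 ≡ 1145
sig^64 ≡ 1145^2 = 1311025 ≡ 766
sig^128 ≡ 766^2 = 586756 ≡ 397
sig^256 ≡ 397^2 = 157609 ≡ 764
sig^512 ≡ 764^2 = 583696 ≡ 2163
sig^1024 ≡ 2163^2 = 4678569 ≡ 2175
1913 = 1024 + 512 + 256 + 64 + 32 + 16 + 8 + 1, so sig^1913 ≡ 2175·2163·764·766·1145·2175·2163·1647 ≡ 1762 (mod 2413)
1762 = H, so the signature checks out.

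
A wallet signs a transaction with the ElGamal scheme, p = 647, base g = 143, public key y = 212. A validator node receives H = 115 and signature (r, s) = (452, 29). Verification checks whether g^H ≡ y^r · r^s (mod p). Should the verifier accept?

reject

Left side g^H mod p:
143^115 mod 647 = 326
Right side y^r · r^s mod p:
212^452 mod 647 = 392
452^29 mod 647 = 32
392·32 = 12544 ≡ 251 (mod 647)
326 ≠ 251, so verification fails.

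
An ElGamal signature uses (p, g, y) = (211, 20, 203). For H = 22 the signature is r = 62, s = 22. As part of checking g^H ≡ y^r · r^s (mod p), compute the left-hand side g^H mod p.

45

20^22 mod 211 = 45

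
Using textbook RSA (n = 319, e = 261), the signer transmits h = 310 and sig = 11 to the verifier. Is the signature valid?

sig^261 mod 319 = 176
The recovered value 176 does not match the digest 310.

invalid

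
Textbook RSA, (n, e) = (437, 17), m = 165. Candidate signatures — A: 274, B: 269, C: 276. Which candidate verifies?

B

Candidate A: Squares mod 437: 274^1≡274, 274^2≡349, 274^4≡315, 274^8≡26, 274^16≡239; 17 = 16 + 1, so 274^17 ≡ 239·274 ≡ 373 (mod 437)
Candidate B: Squares mod 437: 269^1≡269, 269^2≡256, 269^4≡423, 269^8≡196, 269^16≡397; 17 = 16 + 1, so 269^17 ≡ 397·269 ≡ 165 (mod 437)
  → matches m = 165
Candidate C: Squares mod 437: 276^1≡276, 276^2≡138, 276^4≡253, 276^8≡207, 276^16≡23; 17 = 16 + 1, so 276^17 ≡ 23·276 ≡ 230 (mod 437)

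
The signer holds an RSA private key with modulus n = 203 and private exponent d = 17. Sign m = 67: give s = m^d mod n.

Squares mod 203: m^1≡67, m^2≡23, m^4≡123, m^8≡107, m^16≡81
17 = 16 + 1, so m^17 ≡ 81·67 ≡ 149 (mod 203)

149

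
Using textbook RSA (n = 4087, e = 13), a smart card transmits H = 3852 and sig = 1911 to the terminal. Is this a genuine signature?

sig^2 ≡ 1911^2 = 3651921 ≡ 2230
sig^4 ≡ 2230^2 = 4972900 ≡ 3108
sig^8 ≡ 3108^2 = 9659664 ≡ 2083
13 = 8 + 4 + 1, so sig^13 ≡ 2083·3108·1911 ≡ 3852 (mod 4087)
sig^13 mod 4087 = 3852 matches H.

genuine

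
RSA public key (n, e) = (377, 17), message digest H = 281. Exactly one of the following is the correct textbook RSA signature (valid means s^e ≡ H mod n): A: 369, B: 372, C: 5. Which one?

Candidate A: Squares mod 377: 369^1≡369, 369^2≡64, 369^4≡326, 369^8≡339, 369^16≡313; 17 = 16 + 1, so 369^17 ≡ 313·369 ≡ 135 (mod 377)
Candidate B: Squares mod 377: 372^1≡372, 372^2≡25, 372^4≡248, 372^8≡53, 372^16≡170; 17 = 16 + 1, so 372^17 ≡ 170·372 ≡ 281 (mod 377)
  → matches H = 281
Candidate C: Squares mod 377: 5^1≡5, 5^2≡25, 5^4≡248, 5^8≡53, 5^16≡170; 17 = 16 + 1, so 5^17 ≡ 170·5 ≡ 96 (mod 377)

B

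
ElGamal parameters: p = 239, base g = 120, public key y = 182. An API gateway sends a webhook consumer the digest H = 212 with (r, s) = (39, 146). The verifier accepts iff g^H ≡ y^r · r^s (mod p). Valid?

no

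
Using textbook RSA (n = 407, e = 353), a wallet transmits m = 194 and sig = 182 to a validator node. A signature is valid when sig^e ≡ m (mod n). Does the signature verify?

sig^2 ≡ 182^2 = 33124 ≡ 157
sig^4 ≡ 157^2 = 24649 ≡ 229
sig^8 ≡ 229^2 = 52441 ≡ 345
sig^16 ≡ 345^2 = 119025 ≡ 181
sig^32 ≡ 181^2 = 32761 ≡ 201
sig^64 ≡ 201^2 = 40401 ≡ 108
sig^128 ≡ 108^2 = 11664 ≡ 268
sig^256 ≡ 268^2 = 71824 ≡ 192
353 = 256 + 64 + 32 + 1, so sig^353 ≡ 192·108·201·182 ≡ 194 (mod 407)
Since 194 equals the digest 194, verification succeeds.

verifies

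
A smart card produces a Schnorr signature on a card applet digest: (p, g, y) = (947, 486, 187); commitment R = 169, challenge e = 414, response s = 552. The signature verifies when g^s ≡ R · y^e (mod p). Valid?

yes

g^s mod p:
Squares mod 947: 486^1≡486, 486^2≡393, 486^4≡88, 486^8≡168, 486^16≡761, 486^32≡504, 486^64≡220, 486^128≡103, 486^256≡192, 486^512≡878
552 = 512 + 32 + 8, so 486^552 ≡ 878·504·168 ≡ 622 (mod 947)
R · y^e mod p:
Squares mod 947: 187^1≡187, 187^2≡877, 187^4≡165, 187^8≡709, 187^16≡771, 187^32≡672, 187^64≡812, 187^128≡232, 187^256≡792
414 = 256 + 128 + 16 + 8 + 4 + 2, so 187^414 ≡ 792·232·771·709·165·877 ≡ 508 (mod 947)
169·508 = 85852 ≡ 622 (mod 947)
622 ≡ 622 (mod 947); signature holds.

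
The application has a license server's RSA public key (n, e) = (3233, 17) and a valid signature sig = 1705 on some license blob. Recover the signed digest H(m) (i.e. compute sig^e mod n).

2449

sig^17 mod 3233 = 2449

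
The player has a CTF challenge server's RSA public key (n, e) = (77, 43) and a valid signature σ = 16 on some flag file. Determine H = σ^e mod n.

37

Squares mod 77: σ^1≡16, σ^2≡25, σ^4≡9, σ^8≡4, σ^16≡16, σ^32≡25
43 = 32 + 8 + 2 + 1, so σ^43 ≡ 25·4·25·16 ≡ 37 (mod 77)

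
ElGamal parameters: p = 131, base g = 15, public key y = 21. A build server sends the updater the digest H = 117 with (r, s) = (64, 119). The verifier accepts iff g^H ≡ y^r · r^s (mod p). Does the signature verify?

Left side g^H mod p:
Squares mod 131: 15^1≡15, 15^2≡94, 15^4≡59, 15^8≡75, 15^16≡123, 15^32≡64, 15^64≡35
117 = 64 + 32 + 16 + 4 + 1, so 15^117 ≡ 35·64·123·59·15 ≡ 53 (mod 131)
Right side y^r · r^s mod p:
Squares mod 131: 21^1≡21, 21^2≡48, 21^4≡77, 21^8≡34, 21^16≡108, 21^32≡5, 21^64≡25
21^64 ≡ 25 (mod 131)
Squares mod 131: 64^1≡64, 64^2≡35, 64^4≡46, 64^8≡20, 64^16≡7, 64^32≡49, 64^64≡43
119 = 64 + 32 + 16 + 4 + 2 + 1, so 64^119 ≡ 43·49·7·46·35·64 ≡ 65 (mod 131)
25·65 = 1625 ≡ 53 (mod 131)
53 ≡ 53 (mod 131), so the signature is genuine.

verifies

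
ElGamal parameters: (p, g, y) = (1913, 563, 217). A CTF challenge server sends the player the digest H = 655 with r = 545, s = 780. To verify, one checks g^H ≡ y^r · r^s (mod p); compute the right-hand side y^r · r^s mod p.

1490

Squares mod 1913: 217^1≡217, 217^2≡1177, 217^4≡317, 217^8≡1013, 217^16≡801, 217^32≡746, 217^64≡1746, 217^128≡1107, 217^256≡1129, 217^512≡583
545 = 512 + 32 + 1, so 217^545 ≡ 583·746·217 ≡ 1264 (mod 1913)
Squares mod 1913: 545^1≡545, 545^2≡510, 545^4≡1845, 545^8≡798, 545^16≡1688, 545^32≡887, 545^64≡526, 545^128≡1204, 545^256≡1475, 545^512≡544
780 = 512 + 256 + 8 + 4, so 545^780 ≡ 544·1475·798·1845 ≡ 1669 (mod 1913)
y^r · r^s ≡ 1264·1669 = 2109616 ≡ 1490 (mod 1913)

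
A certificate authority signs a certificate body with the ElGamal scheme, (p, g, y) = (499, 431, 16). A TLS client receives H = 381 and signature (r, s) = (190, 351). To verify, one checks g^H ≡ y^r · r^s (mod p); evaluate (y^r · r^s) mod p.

16^190 mod 499 = 291
190^351 mod 499 = 324
y^r · r^s ≡ 291·324 = 94284 ≡ 472 (mod 499)

472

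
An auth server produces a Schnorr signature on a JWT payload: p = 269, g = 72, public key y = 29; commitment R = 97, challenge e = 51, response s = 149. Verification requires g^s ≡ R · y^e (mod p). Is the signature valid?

invalid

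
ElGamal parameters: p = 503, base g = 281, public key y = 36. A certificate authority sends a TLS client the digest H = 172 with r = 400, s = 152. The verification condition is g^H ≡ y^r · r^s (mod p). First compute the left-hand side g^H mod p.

427

281^2 = 78961 ≡ 493
281^4 ≡ 493^2 = 243049 ≡ 100
281^8 ≡ 100^2 = 10000 ≡ 443
281^16 ≡ 443^2 = 196249 ≡ 79
281^32 ≡ 79^2 = 6241 ≡ 205
281^64 ≡ 205^2 = 42025 ≡ 276
281^128 ≡ 276^2 = 76176 ≡ 223
172 = 128 + 32 + 8 + 4, so 281^172 ≡ 223·205·443·100 ≡ 427 (mod 503)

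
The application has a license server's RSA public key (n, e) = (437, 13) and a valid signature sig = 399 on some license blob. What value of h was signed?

133

sig^13 mod 437 = 133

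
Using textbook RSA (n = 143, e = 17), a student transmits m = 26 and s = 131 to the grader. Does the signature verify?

does not verify

s^2 ≡ 131^2 = 17161 ≡ 1
s^4 ≡ 1^2 = 1
s^8 ≡ 1^2 = 1
s^16 ≡ 1^2 = 1
17 = 16 + 1, so s^17 ≡ 1·131 ≡ 131 (mod 143)
The recovered value 131 does not match the digest 26.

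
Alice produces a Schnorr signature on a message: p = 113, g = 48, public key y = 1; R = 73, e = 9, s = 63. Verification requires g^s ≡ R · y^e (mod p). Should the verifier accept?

g^s mod p:
48^2 = 2304 ≡ 44
48^4 ≡ 44^2 = 1936 ≡ 15
48^8 ≡ 15^2 = 225 ≡ 112
48^16 ≡ 112^2 = 12544 ≡ 1
48^32 ≡ 1^2 = 1
63 = 32 + 16 + 8 + 4 + 2 + 1, so 48^63 ≡ 1·1·112·15·44·48 ≡ 73 (mod 113)
R · y^e mod p:
1^2 = 1
1^4 ≡ 1^2 = 1
1^8 ≡ 1^2 = 1
9 = 8 + 1, so 1^9 ≡ 1·1 ≡ 1 (mod 113)
73·1 = 73 ≡ 73 (mod 113)
73 ≡ 73 (mod 113); signature holds.

accept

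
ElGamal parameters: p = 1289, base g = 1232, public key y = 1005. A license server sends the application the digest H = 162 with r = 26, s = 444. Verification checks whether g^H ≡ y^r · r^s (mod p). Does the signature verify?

Left side g^H mod p:
1232^2 = 1517824 ≡ 671
1232^4 ≡ 671^2 = 450241 ≡ 380
1232^8 ≡ 380^2 = 144400 ≡ 32
1232^16 ≡ 32^2 = 1024
1232^32 ≡ 1024^2 = 1048576 ≡ 619
1232^64 ≡ 619^2 = 383161 ≡ 328
1232^128 ≡ 328^2 = 107584 ≡ 597
162 = 128 + 32 + 2, so 1232^162 ≡ 597·619·671 ≡ 1001 (mod 1289)
Right side y^r · r^s mod p:
1005^2 = 1010025 ≡ 738
1005^4 ≡ 738^2 = 544644 ≡ 686
1005^8 ≡ 686^2 = 470596 ≡ 111
1005^16 ≡ 111^2 = 12321 ≡ 720
26 = 16 + 8 + 2, so 1005^26 ≡ 720·111·738 ≡ 187 (mod 1289)
26^2 = 676
26^4 ≡ 676^2 = 456976 ≡ 670
26^8 ≡ 670^2 = 448900 ≡ 328
26^16 ≡ 328^2 = 107584 ≡ 597
26^32 ≡ 597^2 = 356409 ≡ 645
26^64 ≡ 645^2 = 416025 ≡ 967
26^128 ≡ 967^2 = 935089 ≡ 564
26^256 ≡ 564^2 = 318096 ≡ 1002
444 = 256 + 128 + 32 + 16 + 8 + 4, so 26^444 ≡ 1002·564·645·597·328·670 ≡ 157 (mod 1289)
187·157 = 29359 ≡ 1001 (mod 1289)
1001 ≡ 1001 (mod 1289), so the signature is genuine.

verifies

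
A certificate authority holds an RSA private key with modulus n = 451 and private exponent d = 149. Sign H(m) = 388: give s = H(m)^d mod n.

(H(m))^149 mod 451 = 158

158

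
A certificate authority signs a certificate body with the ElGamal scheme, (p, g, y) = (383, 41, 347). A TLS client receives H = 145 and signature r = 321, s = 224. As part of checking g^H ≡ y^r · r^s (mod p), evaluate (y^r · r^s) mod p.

215

347^321 mod 383 = 354
321^224 mod 383 = 19
y^r · r^s ≡ 354·19 = 6726 ≡ 215 (mod 383)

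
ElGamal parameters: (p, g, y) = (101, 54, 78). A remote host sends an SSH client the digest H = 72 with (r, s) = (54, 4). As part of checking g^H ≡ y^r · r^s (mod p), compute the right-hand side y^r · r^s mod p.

Squares mod 101: 78^1≡78, 78^2≡24, 78^4≡71, 78^8≡92, 78^16≡81, 78^32≡97
54 = 32 + 16 + 4 + 2, so 78^54 ≡ 97·81·71·24 ≡ 71 (mod 101)
Squares mod 101: 54^1≡54, 54^2≡88, 54^4≡68
54^4 ≡ 68 (mod 101)
y^r · r^s ≡ 71·68 = 4828 ≡ 81 (mod 101)

81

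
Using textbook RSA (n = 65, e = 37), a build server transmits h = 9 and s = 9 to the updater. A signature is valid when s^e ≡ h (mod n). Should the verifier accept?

accept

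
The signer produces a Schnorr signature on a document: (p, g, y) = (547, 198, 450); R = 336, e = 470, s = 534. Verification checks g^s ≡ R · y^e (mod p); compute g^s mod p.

29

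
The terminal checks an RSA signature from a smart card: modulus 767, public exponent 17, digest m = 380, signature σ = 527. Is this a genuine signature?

σ^2 ≡ 527^2 = 277729 ≡ 75
σ^4 ≡ 75^2 = 5625 ≡ 256
σ^8 ≡ 256^2 = 65536 ≡ 341
σ^16 ≡ 341^2 = 116281 ≡ 464
17 = 16 + 1, so σ^17 ≡ 464·527 ≡ 622 (mod 767)
σ^17 mod 767 = 622, but m = 380.

forged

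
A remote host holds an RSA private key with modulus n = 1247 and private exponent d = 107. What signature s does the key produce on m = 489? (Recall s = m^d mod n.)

m^2 ≡ 489^2 = 239121 ≡ 944
m^4 ≡ 944^2 = 891136 ≡ 778
m^8 ≡ 778^2 = 605284 ≡ 489
m^16 ≡ 489^2 = 239121 ≡ 944
m^32 ≡ 944^2 = 891136 ≡ 778
m^64 ≡ 778^2 = 605284 ≡ 489
107 = 64 + 32 + 8 + 2 + 1, so m^107 ≡ 489·778·489·944·489 ≡ 944 (mod 1247)

944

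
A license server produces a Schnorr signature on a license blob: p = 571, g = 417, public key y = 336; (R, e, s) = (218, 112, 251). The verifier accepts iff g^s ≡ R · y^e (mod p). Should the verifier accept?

accept

g^s mod p:
Squares mod 571: 417^1≡417, 417^2≡305, 417^4≡523, 417^8≡20, 417^16≡400, 417^32≡120, 417^64≡125, 417^128≡208
251 = 128 + 64 + 32 + 16 + 8 + 2 + 1, so 417^251 ≡ 208·125·120·400·20·305·417 ≡ 520 (mod 571)
R · y^e mod p:
Squares mod 571: 336^1≡336, 336^2≡409, 336^4≡549, 336^8≡484, 336^16≡146, 336^32≡189, 336^64≡319
112 = 64 + 32 + 16, so 336^112 ≡ 319·189·146 ≡ 521 (mod 571)
218·521 = 113578 ≡ 520 (mod 571)
520 ≡ 520 (mod 571); signature holds.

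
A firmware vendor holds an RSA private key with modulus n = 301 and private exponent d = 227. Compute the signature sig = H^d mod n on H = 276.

33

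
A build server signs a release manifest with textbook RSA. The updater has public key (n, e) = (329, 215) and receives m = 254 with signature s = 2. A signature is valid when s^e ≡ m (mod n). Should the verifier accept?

s^2 ≡ 2^2 = 4
s^4 ≡ 4^2 = 16
s^8 ≡ 16^2 = 256
s^16 ≡ 256^2 = 65536 ≡ 65
s^32 ≡ 65^2 = 4225 ≡ 277
s^64 ≡ 277^2 = 76729 ≡ 72
s^128 ≡ 72^2 = 5184 ≡ 249
215 = 128 + 64 + 16 + 4 + 2 + 1, so s^215 ≡ 249·72·65·16·4·2 ≡ 256 (mod 329)
256 ≠ 254, so verification fails.

reject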